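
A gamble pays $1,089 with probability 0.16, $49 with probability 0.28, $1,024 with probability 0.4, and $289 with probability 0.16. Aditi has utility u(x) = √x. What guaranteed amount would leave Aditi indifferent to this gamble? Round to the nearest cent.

E[u] = 0.16·√1089 + 0.28·√49 + 0.4·√1024 + 0.16·√289 = 0.16·33 + 0.28·7 + 0.4·32 + 0.16·17 = 22.76
CE = (22.76)² = 518.0176

$518.02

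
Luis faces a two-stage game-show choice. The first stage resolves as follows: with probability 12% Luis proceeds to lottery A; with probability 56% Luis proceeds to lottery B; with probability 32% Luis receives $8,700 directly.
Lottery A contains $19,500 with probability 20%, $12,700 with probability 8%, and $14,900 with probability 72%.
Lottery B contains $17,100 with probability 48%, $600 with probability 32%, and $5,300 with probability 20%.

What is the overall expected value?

EV(A) = 0.2 × 19500 + 0.08 × 12700 + 0.72 × 14900 = 3900 + 1016 + 10728 = 15644
EV(B) = 0.48 × 17100 + 0.32 × 600 + 0.2 × 5300 = 8208 + 192 + 1060 = 9460
Branch C: 8700 (certain)
Overall = 0.12 × 15644 + 0.56 × 9460 + 0.32 × 8700 = 1877.28 + 5297.6 + 2784 = 9958.88

$9,958.88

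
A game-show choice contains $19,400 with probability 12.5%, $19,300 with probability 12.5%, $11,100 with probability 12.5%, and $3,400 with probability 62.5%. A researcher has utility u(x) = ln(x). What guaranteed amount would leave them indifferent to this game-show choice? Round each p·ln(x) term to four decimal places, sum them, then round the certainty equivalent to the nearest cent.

$6,088.15

E[u] = 0.125·ln(19400) + 0.125·ln(19300) + 0.125·ln(11100) + 0.625·ln(3400) = 1.2341 + 1.2335 + 1.1643 + 5.0822 = 8.7141
CE = e^8.7141 ≈ 6088.15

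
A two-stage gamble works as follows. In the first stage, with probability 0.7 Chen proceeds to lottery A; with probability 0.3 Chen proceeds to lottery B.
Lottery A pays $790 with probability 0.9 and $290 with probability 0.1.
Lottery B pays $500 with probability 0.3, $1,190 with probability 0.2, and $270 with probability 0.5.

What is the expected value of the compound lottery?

EV(A) = 0.9 × 790 + 0.1 × 290 = 711 + 29 = 740
EV(B) = 0.3 × 500 + 0.2 × 1190 + 0.5 × 270 = 150 + 238 + 135 = 523
Overall = 0.7 × 740 + 0.3 × 523 = 518 + 156.9 = 674.9

$674.90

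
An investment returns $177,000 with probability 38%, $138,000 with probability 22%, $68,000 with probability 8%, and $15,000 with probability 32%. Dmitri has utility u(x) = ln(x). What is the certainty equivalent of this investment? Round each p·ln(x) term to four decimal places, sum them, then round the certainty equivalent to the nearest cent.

E[u] = 0.38·ln(177000) + 0.22·ln(138000) + 0.08·ln(68000) + 0.32·ln(15000) = 4.5919 + 2.6037 + 0.8902 + 3.0771 = 11.1629
CE = e^11.1629 ≈ 70467.01

$70,467.01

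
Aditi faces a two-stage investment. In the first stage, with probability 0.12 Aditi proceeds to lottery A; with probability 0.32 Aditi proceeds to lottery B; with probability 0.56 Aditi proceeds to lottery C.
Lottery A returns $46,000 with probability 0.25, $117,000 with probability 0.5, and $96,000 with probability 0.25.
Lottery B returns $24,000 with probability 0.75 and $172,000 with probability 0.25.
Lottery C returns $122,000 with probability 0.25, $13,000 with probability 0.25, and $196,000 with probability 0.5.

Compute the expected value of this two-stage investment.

EV(A) = 0.25 × 46000 + 0.5 × 117000 + 0.25 × 96000 = 11500 + 58500 + 24000 = 94000
EV(B) = 0.75 × 24000 + 0.25 × 172000 = 18000 + 43000 = 61000
EV(C) = 0.25 × 122000 + 0.25 × 13000 + 0.5 × 196000 = 30500 + 3250 + 98000 = 131750
Overall = 0.12 × 94000 + 0.32 × 61000 + 0.56 × 131750 = 11280 + 19520 + 73780 = 104580

$104,580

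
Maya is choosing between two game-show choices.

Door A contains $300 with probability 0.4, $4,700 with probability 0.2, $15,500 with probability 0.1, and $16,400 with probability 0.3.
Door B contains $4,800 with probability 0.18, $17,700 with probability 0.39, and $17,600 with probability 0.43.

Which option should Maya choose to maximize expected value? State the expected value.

Door A = 0.4 × 300 + 0.2 × 4700 + 0.1 × 15500 + 0.3 × 16400 = 120 + 940 + 1550 + 4920 = 7530
Door B = 0.18 × 4800 + 0.39 × 17700 + 0.43 × 17600 = 864 + 6903 + 7568 = 15335

Door B ($15,335)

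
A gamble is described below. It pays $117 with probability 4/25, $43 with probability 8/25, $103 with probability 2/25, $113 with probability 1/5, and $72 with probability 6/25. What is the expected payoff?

EV = 4/25 × 117 + 8/25 × 43 + 2/25 × 103 + 1/5 × 113 + 6/25 × 72 = 18.72 + 13.76 + 8.24 + 22.6 + 17.28 = 80.6

$80.60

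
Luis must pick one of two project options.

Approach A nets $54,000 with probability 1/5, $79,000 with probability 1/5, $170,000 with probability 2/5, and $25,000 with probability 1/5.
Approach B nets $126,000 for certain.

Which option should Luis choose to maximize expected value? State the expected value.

Approach A = 1/5 × 54000 + 1/5 × 79000 + 2/5 × 170000 + 1/5 × 25000 = 10800 + 15800 + 68000 + 5000 = 99600
Approach B: 126000 (certain)

Approach B ($126,000)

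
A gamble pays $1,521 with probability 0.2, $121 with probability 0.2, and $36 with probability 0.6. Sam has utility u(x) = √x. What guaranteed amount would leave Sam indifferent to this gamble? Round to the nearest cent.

$184.96

E[u] = 0.2·√1521 + 0.2·√121 + 0.6·√36 = 0.2·39 + 0.2·11 + 0.6·6 = 13.6
CE = (13.6)² = 184.96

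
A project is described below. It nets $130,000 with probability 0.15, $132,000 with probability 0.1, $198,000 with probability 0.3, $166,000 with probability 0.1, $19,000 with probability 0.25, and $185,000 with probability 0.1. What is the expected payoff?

EV = 0.15 × 130000 + 0.1 × 132000 + 0.3 × 198000 + 0.1 × 166000 + 0.25 × 19000 + 0.1 × 185000 = 19500 + 13200 + 59400 + 16600 + 4750 + 18500 = 131950

$131,950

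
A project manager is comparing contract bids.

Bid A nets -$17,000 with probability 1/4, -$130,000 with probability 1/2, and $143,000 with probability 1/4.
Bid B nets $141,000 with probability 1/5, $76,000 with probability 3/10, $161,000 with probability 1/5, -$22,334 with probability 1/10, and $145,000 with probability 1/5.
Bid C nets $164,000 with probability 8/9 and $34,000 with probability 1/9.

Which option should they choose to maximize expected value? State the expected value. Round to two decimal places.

Bid A = 1/4 × (-17000) + 1/2 × (-130000) + 1/4 × 143000 = -4250 − 65000 + 35750 = -33500
Bid B = 1/5 × 141000 + 3/10 × 76000 + 1/5 × 161000 + 1/10 × (-22334) + 1/5 × 145000 = 28200 + 22800 + 32200 − 2233.4 + 29000 = 109966.6
Bid C = 8/9 × 164000 + 1/9 × 34000 = 145777.7778 + 3777.7778 = 149555.5556

Bid C ($149,555.56)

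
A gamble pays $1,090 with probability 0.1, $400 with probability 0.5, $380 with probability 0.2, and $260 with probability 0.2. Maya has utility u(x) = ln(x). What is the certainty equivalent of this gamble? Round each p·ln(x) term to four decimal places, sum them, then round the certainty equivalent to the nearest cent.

$401.50

E[u] = 0.1·ln(1090) + 0.5·ln(400) + 0.2·ln(380) + 0.2·ln(260) = 0.6994 + 2.9957 + 1.1880 + 1.1121 = 5.9952
CE = e^5.9952 ≈ 401.50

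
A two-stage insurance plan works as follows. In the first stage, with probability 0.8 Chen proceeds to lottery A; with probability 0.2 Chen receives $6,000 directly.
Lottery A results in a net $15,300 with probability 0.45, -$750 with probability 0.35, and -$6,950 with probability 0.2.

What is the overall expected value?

$5,386

EV(A) = 0.45 × 15300 + 0.35 × (-750) + 0.2 × (-6950) = 6885 − 262.5 − 1390 = 5232.5
Branch B: 6000 (certain)
Overall = 0.8 × 5232.5 + 0.2 × 6000 = 4186 + 1200 = 5386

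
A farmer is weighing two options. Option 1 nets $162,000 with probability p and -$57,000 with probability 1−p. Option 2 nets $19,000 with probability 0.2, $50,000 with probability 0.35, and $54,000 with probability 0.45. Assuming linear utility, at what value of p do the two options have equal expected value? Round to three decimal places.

p = 0.468

EV(Option 2) = 0.2 × 19000 + 0.35 × 50000 + 0.45 × 54000 = 3800 + 17500 + 24300 = 45600
p·162000 + (1−p)·(-57000) = 45600
219000p − 57000 = 45600
p = (45600 + 57000) / 219000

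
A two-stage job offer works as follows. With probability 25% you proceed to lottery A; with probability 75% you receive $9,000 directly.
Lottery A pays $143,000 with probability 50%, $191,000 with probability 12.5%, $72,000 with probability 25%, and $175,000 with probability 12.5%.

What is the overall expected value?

EV(A) = 0.5 × 143000 + 0.125 × 191000 + 0.25 × 72000 + 0.125 × 175000 = 71500 + 23875 + 18000 + 21875 = 135250
Branch B: 9000 (certain)
Overall = 0.25 × 135250 + 0.75 × 9000 = 33812.5 + 6750 = 40562.5

$40,562.50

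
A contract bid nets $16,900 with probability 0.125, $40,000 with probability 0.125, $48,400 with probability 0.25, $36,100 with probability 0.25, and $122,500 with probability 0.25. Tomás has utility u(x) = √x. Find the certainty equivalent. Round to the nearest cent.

E[u] = 0.125·√16900 + 0.125·√40000 + 0.25·√48400 + 0.25·√36100 + 0.25·√122500 = 0.125·130 + 0.125·200 + 0.25·220 + 0.25·190 + 0.25·350 = 231.25
CE = (231.25)² = 53476.5625

$53,476.56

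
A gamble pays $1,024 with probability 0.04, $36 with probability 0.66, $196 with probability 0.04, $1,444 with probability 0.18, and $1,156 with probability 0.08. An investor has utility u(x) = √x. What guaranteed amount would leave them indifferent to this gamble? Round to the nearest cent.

$235.93

E[u] = 0.04·√1024 + 0.66·√36 + 0.04·√196 + 0.18·√1444 + 0.08·√1156 = 0.04·32 + 0.66·6 + 0.04·14 + 0.18·38 + 0.08·34 = 15.36
CE = (15.36)² = 235.9296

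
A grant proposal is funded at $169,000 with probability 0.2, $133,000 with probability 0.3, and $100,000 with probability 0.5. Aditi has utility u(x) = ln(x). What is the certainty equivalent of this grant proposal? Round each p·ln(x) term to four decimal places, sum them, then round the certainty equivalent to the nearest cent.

$120,982.36

E[u] = 0.2·ln(169000) + 0.3·ln(133000) + 0.5·ln(100000) = 2.4075 + 3.5394 + 5.7565 = 11.7034
CE = e^11.7034 ≈ 120982.36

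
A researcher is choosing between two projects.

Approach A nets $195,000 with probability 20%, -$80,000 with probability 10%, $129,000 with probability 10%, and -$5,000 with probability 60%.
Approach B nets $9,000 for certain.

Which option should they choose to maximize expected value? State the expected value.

Approach A = 0.2 × 195000 + 0.1 × (-80000) + 0.1 × 129000 + 0.6 × (-5000) = 39000 − 8000 + 12900 − 3000 = 40900
Approach B: 9000 (certain)

Approach A ($40,900)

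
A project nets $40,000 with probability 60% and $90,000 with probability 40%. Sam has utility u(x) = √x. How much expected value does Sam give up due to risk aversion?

E[u] = 0.6·√40000 + 0.4·√90000 = 0.6·200 + 0.4·300 = 240
CE = (240)² = 57600
Risk premium = EV − CE = 60000 − 57600 = 2400

$2,400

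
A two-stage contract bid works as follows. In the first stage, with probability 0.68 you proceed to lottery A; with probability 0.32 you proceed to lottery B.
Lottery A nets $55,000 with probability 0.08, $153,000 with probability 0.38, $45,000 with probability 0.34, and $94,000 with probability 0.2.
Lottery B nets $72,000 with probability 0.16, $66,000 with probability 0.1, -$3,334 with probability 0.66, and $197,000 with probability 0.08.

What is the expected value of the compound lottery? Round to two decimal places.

$75,852.66

EV(A) = 0.08 × 55000 + 0.38 × 153000 + 0.34 × 45000 + 0.2 × 94000 = 4400 + 58140 + 15300 + 18800 = 96640
EV(B) = 0.16 × 72000 + 0.1 × 66000 + 0.66 × (-3334) + 0.08 × 197000 = 11520 + 6600 − 2200.44 + 15760 = 31679.56
Overall = 0.68 × 96640 + 0.32 × 31679.56 = 65715.2 + 10137.4592 = 75852.6592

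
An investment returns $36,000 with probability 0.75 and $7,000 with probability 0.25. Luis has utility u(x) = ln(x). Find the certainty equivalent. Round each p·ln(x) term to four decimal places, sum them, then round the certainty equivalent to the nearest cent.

E[u] = 0.75·ln(36000) + 0.25·ln(7000) = 7.8685 + 2.2134 = 10.0819
CE = e^10.0819 ≈ 23906.36

$23,906.36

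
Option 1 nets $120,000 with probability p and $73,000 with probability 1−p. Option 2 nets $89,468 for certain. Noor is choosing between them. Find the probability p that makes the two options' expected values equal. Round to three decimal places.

p·120000 + (1−p)·73000 = 89468
47000p + 73000 = 89468
p = (89468 − 73000) / 47000

p = 0.350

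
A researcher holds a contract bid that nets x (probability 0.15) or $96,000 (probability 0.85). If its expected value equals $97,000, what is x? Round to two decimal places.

0.15·x + 0.85·96000 = 97000
0.15·x = 97000 − 81600 = 15400
x = 15400 / 0.15 = 102666.6667

x = $102,666.67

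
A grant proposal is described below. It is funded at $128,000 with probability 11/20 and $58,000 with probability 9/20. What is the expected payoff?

EV = 11/20 × 128000 + 9/20 × 58000 = 70400 + 26100 = 96500

$96,500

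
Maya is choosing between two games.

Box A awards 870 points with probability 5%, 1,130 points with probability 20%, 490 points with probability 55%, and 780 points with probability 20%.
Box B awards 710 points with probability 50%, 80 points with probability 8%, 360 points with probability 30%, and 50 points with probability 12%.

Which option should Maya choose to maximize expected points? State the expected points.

Box A (695 points)

Box A = 0.05 × 870 + 0.2 × 1130 + 0.55 × 490 + 0.2 × 780 = 43.5 + 226 + 269.5 + 156 = 695
Box B = 0.5 × 710 + 0.08 × 80 + 0.3 × 360 + 0.12 × 50 = 355 + 6.4 + 108 + 6 = 475.4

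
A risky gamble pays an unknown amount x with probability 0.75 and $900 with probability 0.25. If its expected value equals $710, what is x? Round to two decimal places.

x = $646.67

0.75·x + 0.25·900 = 710
0.75·x = 710 − 225 = 485
x = 485 / 0.75 = 646.6667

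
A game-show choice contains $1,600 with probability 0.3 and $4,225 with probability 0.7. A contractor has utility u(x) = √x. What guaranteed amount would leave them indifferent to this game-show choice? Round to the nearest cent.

$3,306.25

E[u] = 0.3·√1600 + 0.7·√4225 = 0.3·40 + 0.7·65 = 57.5
CE = (57.5)² = 3306.25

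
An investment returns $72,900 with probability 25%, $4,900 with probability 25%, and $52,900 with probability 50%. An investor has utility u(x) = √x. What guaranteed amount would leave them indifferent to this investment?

$40,000

E[u] = 0.25·√72900 + 0.25·√4900 + 0.5·√52900 = 0.25·270 + 0.25·70 + 0.5·230 = 200
CE = (200)² = 40000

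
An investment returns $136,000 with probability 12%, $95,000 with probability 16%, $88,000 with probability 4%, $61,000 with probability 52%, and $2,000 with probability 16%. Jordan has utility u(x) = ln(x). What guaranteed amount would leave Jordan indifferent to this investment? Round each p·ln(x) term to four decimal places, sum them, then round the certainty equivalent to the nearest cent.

$42,340.53

E[u] = 0.12·ln(136000) + 0.16·ln(95000) + 0.04·ln(88000) + 0.52·ln(61000) + 0.16·ln(2000) = 1.4184 + 1.8339 + 0.4554 + 5.7297 + 1.2161 = 10.6535
CE = e^10.6535 ≈ 42340.53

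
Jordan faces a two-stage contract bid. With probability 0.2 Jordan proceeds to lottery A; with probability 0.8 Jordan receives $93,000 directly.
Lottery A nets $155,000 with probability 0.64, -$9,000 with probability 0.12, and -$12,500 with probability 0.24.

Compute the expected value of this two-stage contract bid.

EV(A) = 0.64 × 155000 + 0.12 × (-9000) + 0.24 × (-12500) = 99200 − 1080 − 3000 = 95120
Branch B: 93000 (certain)
Overall = 0.2 × 95120 + 0.8 × 93000 = 19024 + 74400 = 93424

$93,424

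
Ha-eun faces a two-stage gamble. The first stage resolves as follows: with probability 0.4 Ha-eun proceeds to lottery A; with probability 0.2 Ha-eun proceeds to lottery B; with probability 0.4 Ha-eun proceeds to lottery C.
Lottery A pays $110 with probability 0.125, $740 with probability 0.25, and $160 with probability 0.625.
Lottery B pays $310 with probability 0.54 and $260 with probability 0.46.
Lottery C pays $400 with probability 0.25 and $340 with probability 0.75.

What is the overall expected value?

$318.90

EV(A) = 0.125 × 110 + 0.25 × 740 + 0.625 × 160 = 13.75 + 185 + 100 = 298.75
EV(B) = 0.54 × 310 + 0.46 × 260 = 167.4 + 119.6 = 287
EV(C) = 0.25 × 400 + 0.75 × 340 = 100 + 255 = 355
Overall = 0.4 × 298.75 + 0.2 × 287 + 0.4 × 355 = 119.5 + 57.4 + 142 = 318.9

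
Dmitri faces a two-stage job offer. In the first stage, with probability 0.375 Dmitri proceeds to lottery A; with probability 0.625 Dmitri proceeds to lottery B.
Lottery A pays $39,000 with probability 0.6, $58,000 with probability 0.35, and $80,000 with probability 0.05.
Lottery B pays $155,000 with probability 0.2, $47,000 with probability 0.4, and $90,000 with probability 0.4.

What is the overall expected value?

$71,512.50

EV(A) = 0.6 × 39000 + 0.35 × 58000 + 0.05 × 80000 = 23400 + 20300 + 4000 = 47700
EV(B) = 0.2 × 155000 + 0.4 × 47000 + 0.4 × 90000 = 31000 + 18800 + 36000 = 85800
Overall = 0.375 × 47700 + 0.625 × 85800 = 17887.5 + 53625 = 71512.5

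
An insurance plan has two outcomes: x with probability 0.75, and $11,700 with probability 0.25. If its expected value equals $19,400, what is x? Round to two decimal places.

0.75·x + 0.25·11700 = 19400
0.75·x = 19400 − 2925 = 16475
x = 16475 / 0.75 = 21966.6667

x = $21,966.67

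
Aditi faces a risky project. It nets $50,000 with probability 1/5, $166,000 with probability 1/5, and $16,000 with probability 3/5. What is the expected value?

$52,800

EV = 1/5 × 50000 + 1/5 × 166000 + 3/5 × 16000 = 10000 + 33200 + 9600 = 52800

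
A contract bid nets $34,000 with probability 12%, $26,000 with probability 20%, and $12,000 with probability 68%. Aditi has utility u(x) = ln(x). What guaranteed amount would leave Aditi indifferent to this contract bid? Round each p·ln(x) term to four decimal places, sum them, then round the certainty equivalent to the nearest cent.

E[u] = 0.12·ln(34000) + 0.2·ln(26000) + 0.68·ln(12000) = 1.2521 + 2.0332 + 6.3870 = 9.6723
CE = e^9.6723 ≈ 15871.81

$15,871.81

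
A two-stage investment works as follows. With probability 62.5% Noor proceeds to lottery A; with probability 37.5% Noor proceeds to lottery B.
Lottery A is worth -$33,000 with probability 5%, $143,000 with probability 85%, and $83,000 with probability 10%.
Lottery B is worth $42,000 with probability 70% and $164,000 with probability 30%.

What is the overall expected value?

$109,600

EV(A) = 0.05 × (-33000) + 0.85 × 143000 + 0.1 × 83000 = -1650 + 121550 + 8300 = 128200
EV(B) = 0.7 × 42000 + 0.3 × 164000 = 29400 + 49200 = 78600
Overall = 0.625 × 128200 + 0.375 × 78600 = 80125 + 29475 = 109600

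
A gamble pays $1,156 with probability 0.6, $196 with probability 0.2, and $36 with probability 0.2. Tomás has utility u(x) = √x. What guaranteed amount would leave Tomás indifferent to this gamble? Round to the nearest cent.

$595.36

E[u] = 0.6·√1156 + 0.2·√196 + 0.2·√36 = 0.6·34 + 0.2·14 + 0.2·6 = 24.4
CE = (24.4)² = 595.36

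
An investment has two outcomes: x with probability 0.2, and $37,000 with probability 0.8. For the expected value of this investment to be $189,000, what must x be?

0.2·x + 0.8·37000 = 189000
0.2·x = 189000 − 29600 = 159400
x = 159400 / 0.2 = 797000

x = $797,000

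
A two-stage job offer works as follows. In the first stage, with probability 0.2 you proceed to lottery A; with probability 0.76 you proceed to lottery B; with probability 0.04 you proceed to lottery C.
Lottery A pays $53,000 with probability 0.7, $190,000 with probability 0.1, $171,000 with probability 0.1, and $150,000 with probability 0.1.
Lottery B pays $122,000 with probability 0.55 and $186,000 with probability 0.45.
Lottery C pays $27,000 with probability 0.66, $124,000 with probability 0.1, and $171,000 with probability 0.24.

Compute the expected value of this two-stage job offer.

EV(A) = 0.7 × 53000 + 0.1 × 190000 + 0.1 × 171000 + 0.1 × 150000 = 37100 + 19000 + 17100 + 15000 = 88200
EV(B) = 0.55 × 122000 + 0.45 × 186000 = 67100 + 83700 = 150800
EV(C) = 0.66 × 27000 + 0.1 × 124000 + 0.24 × 171000 = 17820 + 12400 + 41040 = 71260
Overall = 0.2 × 88200 + 0.76 × 150800 + 0.04 × 71260 = 17640 + 114608 + 2850.4 = 135098.4

$135,098.40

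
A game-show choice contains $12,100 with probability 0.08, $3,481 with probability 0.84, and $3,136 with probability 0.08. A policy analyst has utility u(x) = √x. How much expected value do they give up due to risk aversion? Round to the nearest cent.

$194.05

E[u] = 0.08·√12100 + 0.84·√3481 + 0.08·√3136 = 0.08·110 + 0.84·59 + 0.08·56 = 62.84
CE = (62.84)² = 3948.8656
Risk premium = EV − CE = 4142.92 − 3948.8656 = 194.0544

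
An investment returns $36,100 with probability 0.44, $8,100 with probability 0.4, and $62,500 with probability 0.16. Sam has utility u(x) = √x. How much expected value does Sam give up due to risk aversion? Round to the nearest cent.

E[u] = 0.44·√36100 + 0.4·√8100 + 0.16·√62500 = 0.44·190 + 0.4·90 + 0.16·250 = 159.6
CE = (159.6)² = 25472.16
Risk premium = EV − CE = 29124 − 25472.16 = 3651.84

$3,651.84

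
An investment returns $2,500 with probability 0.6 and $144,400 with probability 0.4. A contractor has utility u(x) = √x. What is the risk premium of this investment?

$26,136

E[u] = 0.6·√2500 + 0.4·√144400 = 0.6·50 + 0.4·380 = 182
CE = (182)² = 33124
Risk premium = EV − CE = 59260 − 33124 = 26136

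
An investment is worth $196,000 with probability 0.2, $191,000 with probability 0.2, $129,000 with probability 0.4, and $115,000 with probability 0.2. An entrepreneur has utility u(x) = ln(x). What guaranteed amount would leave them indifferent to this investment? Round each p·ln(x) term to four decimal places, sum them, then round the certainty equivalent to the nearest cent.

$148,256.62

E[u] = 0.2·ln(196000) + 0.2·ln(191000) + 0.4·ln(129000) + 0.2·ln(115000) = 2.4372 + 2.4320 + 4.7070 + 2.3305 = 11.9067
CE = e^11.9067 ≈ 148256.62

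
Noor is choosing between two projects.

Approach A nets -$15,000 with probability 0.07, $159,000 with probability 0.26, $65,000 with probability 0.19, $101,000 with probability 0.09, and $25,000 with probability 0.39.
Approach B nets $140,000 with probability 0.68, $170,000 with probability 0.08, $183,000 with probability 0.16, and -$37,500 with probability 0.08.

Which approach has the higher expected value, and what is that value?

Approach A = 0.07 × (-15000) + 0.26 × 159000 + 0.19 × 65000 + 0.09 × 101000 + 0.39 × 25000 = -1050 + 41340 + 12350 + 9090 + 9750 = 71480
Approach B = 0.68 × 140000 + 0.08 × 170000 + 0.16 × 183000 + 0.08 × (-37500) = 95200 + 13600 + 29280 − 3000 = 135080

Approach B ($135,080)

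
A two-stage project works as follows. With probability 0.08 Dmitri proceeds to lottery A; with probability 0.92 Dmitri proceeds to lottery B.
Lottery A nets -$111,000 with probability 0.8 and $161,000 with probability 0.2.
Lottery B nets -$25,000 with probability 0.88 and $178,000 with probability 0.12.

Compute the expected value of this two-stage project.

EV(A) = 0.8 × (-111000) + 0.2 × 161000 = -88800 + 32200 = -56600
EV(B) = 0.88 × (-25000) + 0.12 × 178000 = -22000 + 21360 = -640
Overall = 0.08 × (-56600) + 0.92 × (-640) = -4528 − 588.8 = -5116.8

-$5,116.80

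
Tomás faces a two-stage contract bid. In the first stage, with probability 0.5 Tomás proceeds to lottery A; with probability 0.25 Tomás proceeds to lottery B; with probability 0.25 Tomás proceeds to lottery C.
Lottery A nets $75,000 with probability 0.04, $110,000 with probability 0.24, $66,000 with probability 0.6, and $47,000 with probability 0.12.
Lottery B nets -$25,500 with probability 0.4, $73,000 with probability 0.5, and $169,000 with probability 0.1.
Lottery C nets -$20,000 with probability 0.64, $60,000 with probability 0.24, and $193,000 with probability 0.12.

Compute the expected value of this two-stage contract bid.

$54,310

EV(A) = 0.04 × 75000 + 0.24 × 110000 + 0.6 × 66000 + 0.12 × 47000 = 3000 + 26400 + 39600 + 5640 = 74640
EV(B) = 0.4 × (-25500) + 0.5 × 73000 + 0.1 × 169000 = -10200 + 36500 + 16900 = 43200
EV(C) = 0.64 × (-20000) + 0.24 × 60000 + 0.12 × 193000 = -12800 + 14400 + 23160 = 24760
Overall = 0.5 × 74640 + 0.25 × 43200 + 0.25 × 24760 = 37320 + 10800 + 6190 = 54310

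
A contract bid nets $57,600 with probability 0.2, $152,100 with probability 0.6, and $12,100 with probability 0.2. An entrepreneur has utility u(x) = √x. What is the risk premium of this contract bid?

E[u] = 0.2·√57600 + 0.6·√152100 + 0.2·√12100 = 0.2·240 + 0.6·390 + 0.2·110 = 304
CE = (304)² = 92416
Risk premium = EV − CE = 105200 − 92416 = 12784

$12,784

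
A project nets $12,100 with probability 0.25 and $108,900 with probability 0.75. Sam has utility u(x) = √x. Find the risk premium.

E[u] = 0.25·√12100 + 0.75·√108900 = 0.25·110 + 0.75·330 = 275
CE = (275)² = 75625
Risk premium = EV − CE = 84700 − 75625 = 9075

$9,075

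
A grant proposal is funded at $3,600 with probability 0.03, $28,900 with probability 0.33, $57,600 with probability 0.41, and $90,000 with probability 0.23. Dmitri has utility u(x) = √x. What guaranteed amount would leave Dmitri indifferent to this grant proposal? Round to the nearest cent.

$50,760.09

E[u] = 0.03·√3600 + 0.33·√28900 + 0.41·√57600 + 0.23·√90000 = 0.03·60 + 0.33·170 + 0.41·240 + 0.23·300 = 225.3
CE = (225.3)² = 50760.09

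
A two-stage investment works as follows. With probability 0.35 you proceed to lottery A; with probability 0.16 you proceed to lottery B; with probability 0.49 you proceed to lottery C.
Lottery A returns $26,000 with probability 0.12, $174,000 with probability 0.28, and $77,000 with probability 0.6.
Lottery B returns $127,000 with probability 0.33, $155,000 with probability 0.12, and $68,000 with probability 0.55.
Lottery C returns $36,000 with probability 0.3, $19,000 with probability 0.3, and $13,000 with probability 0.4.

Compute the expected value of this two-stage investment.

$60,612.60

EV(A) = 0.12 × 26000 + 0.28 × 174000 + 0.6 × 77000 = 3120 + 48720 + 46200 = 98040
EV(B) = 0.33 × 127000 + 0.12 × 155000 + 0.55 × 68000 = 41910 + 18600 + 37400 = 97910
EV(C) = 0.3 × 36000 + 0.3 × 19000 + 0.4 × 13000 = 10800 + 5700 + 5200 = 21700
Overall = 0.35 × 98040 + 0.16 × 97910 + 0.49 × 21700 = 34314 + 15665.6 + 10633 = 60612.6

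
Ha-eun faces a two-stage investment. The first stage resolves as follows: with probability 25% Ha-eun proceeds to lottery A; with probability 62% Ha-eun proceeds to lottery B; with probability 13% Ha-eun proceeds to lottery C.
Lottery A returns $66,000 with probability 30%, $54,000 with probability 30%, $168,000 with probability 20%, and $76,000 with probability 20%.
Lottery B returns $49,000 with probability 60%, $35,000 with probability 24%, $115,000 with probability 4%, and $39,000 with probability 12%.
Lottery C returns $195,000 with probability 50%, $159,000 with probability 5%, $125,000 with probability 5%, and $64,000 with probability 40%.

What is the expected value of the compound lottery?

$68,238.60

EV(A) = 0.3 × 66000 + 0.3 × 54000 + 0.2 × 168000 + 0.2 × 76000 = 19800 + 16200 + 33600 + 15200 = 84800
EV(B) = 0.6 × 49000 + 0.24 × 35000 + 0.04 × 115000 + 0.12 × 39000 = 29400 + 8400 + 4600 + 4680 = 47080
EV(C) = 0.5 × 195000 + 0.05 × 159000 + 0.05 × 125000 + 0.4 × 64000 = 97500 + 7950 + 6250 + 25600 = 137300
Overall = 0.25 × 84800 + 0.62 × 47080 + 0.13 × 137300 = 21200 + 29189.6 + 17849 = 68238.6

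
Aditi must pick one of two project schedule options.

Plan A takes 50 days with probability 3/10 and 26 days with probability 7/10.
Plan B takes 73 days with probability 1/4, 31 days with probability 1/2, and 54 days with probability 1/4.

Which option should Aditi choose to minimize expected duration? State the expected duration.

Plan A (33.2 days)

Plan A = 3/10 × 50 + 7/10 × 26 = 15 + 18.2 = 33.2
Plan B = 1/4 × 73 + 1/2 × 31 + 1/4 × 54 = 18.25 + 15.5 + 13.5 = 47.25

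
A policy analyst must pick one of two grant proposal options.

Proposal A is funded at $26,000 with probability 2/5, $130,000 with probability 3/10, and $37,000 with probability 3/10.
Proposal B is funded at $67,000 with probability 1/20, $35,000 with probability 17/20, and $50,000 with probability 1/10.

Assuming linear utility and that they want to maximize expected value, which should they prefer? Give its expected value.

Proposal A ($60,500)

Proposal A = 2/5 × 26000 + 3/10 × 130000 + 3/10 × 37000 = 10400 + 39000 + 11100 = 60500
Proposal B = 1/20 × 67000 + 17/20 × 35000 + 1/10 × 50000 = 3350 + 29750 + 5000 = 38100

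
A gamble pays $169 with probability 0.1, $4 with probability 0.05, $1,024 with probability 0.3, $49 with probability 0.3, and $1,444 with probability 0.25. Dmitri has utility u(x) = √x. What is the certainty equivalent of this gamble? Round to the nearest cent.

E[u] = 0.1·√169 + 0.05·√4 + 0.3·√1024 + 0.3·√49 + 0.25·√1444 = 0.1·13 + 0.05·2 + 0.3·32 + 0.3·7 + 0.25·38 = 22.6
CE = (22.6)² = 510.76

$510.76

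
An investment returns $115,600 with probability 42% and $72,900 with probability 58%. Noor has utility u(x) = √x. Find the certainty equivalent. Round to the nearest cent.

E[u] = 0.42·√115600 + 0.58·√72900 = 0.42·340 + 0.58·270 = 299.4
CE = (299.4)² = 89640.36

$89,640.36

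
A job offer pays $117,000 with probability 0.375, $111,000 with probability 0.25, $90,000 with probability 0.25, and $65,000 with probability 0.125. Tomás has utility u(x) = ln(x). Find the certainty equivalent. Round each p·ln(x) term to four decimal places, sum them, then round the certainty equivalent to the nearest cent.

E[u] = 0.375·ln(117000) + 0.25·ln(111000) + 0.25·ln(90000) + 0.125·ln(65000) = 4.3762 + 2.9043 + 2.8519 + 1.3853 = 11.5177
CE = e^11.5177 ≈ 100478.60

$100,478.60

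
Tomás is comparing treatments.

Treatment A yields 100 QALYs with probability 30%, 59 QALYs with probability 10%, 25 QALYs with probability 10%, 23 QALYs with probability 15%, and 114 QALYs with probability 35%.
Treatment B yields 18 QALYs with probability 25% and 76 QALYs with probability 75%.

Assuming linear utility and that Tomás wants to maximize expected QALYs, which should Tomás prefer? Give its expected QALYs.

Treatment A (81.75 QALYs)

Treatment A = 0.3 × 100 + 0.1 × 59 + 0.1 × 25 + 0.15 × 23 + 0.35 × 114 = 30 + 5.9 + 2.5 + 3.45 + 39.9 = 81.75
Treatment B = 0.25 × 18 + 0.75 × 76 = 4.5 + 57 = 61.5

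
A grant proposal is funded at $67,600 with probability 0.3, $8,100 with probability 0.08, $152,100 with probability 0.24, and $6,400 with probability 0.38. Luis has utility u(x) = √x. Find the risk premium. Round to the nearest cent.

$16,099.36

E[u] = 0.3·√67600 + 0.08·√8100 + 0.24·√152100 + 0.38·√6400 = 0.3·260 + 0.08·90 + 0.24·390 + 0.38·80 = 209.2
CE = (209.2)² = 43764.64
Risk premium = EV − CE = 59864 − 43764.64 = 16099.36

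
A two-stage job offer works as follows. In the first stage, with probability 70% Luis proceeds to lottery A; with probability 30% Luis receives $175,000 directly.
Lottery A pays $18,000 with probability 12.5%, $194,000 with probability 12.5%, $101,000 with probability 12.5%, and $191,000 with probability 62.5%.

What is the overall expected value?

EV(A) = 0.125 × 18000 + 0.125 × 194000 + 0.125 × 101000 + 0.625 × 191000 = 2250 + 24250 + 12625 + 119375 = 158500
Branch B: 175000 (certain)
Overall = 0.7 × 158500 + 0.3 × 175000 = 110950 + 52500 = 163450

$163,450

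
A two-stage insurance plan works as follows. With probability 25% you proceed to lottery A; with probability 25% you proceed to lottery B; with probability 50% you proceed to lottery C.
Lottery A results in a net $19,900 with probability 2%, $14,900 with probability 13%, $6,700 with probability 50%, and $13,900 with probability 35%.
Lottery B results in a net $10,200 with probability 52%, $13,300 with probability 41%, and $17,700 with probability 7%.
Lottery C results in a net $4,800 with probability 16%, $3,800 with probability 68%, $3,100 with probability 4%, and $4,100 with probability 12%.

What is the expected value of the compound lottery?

EV(A) = 0.02 × 19900 + 0.13 × 14900 + 0.5 × 6700 + 0.35 × 13900 = 398 + 1937 + 3350 + 4865 = 10550
EV(B) = 0.52 × 10200 + 0.41 × 13300 + 0.07 × 17700 = 5304 + 5453 + 1239 = 11996
EV(C) = 0.16 × 4800 + 0.68 × 3800 + 0.04 × 3100 + 0.12 × 4100 = 768 + 2584 + 124 + 492 = 3968
Overall = 0.25 × 10550 + 0.25 × 11996 + 0.5 × 3968 = 2637.5 + 2999 + 1984 = 7620.5

$7,620.50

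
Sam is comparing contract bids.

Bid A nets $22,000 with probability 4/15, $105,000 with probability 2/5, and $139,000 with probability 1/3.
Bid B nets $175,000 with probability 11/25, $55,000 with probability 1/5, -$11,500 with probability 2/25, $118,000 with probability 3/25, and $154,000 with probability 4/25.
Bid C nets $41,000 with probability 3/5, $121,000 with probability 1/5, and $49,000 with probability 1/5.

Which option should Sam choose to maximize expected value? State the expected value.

Bid B ($125,880)

Bid A = 4/15 × 22000 + 2/5 × 105000 + 1/3 × 139000 = 5866.6667 + 42000 + 46333.3333 = 94200
Bid B = 11/25 × 175000 + 1/5 × 55000 + 2/25 × (-11500) + 3/25 × 118000 + 4/25 × 154000 = 77000 + 11000 − 920 + 14160 + 24640 = 125880
Bid C = 3/5 × 41000 + 1/5 × 121000 + 1/5 × 49000 = 24600 + 24200 + 9800 = 58600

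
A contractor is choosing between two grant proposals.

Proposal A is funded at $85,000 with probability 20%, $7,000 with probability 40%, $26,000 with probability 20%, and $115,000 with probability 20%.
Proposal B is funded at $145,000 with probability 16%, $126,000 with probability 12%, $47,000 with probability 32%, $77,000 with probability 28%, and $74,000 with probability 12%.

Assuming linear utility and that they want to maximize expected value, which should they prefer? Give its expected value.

Proposal A = 0.2 × 85000 + 0.4 × 7000 + 0.2 × 26000 + 0.2 × 115000 = 17000 + 2800 + 5200 + 23000 = 48000
Proposal B = 0.16 × 145000 + 0.12 × 126000 + 0.32 × 47000 + 0.28 × 77000 + 0.12 × 74000 = 23200 + 15120 + 15040 + 21560 + 8880 = 83800

Proposal B ($83,800)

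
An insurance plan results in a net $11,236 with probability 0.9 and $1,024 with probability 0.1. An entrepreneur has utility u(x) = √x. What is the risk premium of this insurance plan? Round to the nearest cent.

E[u] = 0.9·√11236 + 0.1·√1024 = 0.9·106 + 0.1·32 = 98.6
CE = (98.6)² = 9721.96
Risk premium = EV − CE = 10214.8 − 9721.96 = 492.84

$492.84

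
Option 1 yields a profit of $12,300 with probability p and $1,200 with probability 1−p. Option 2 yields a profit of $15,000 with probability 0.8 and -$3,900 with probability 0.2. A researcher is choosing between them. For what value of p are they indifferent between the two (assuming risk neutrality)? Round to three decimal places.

p = 0.903

EV(Option 2) = 0.8 × 15000 + 0.2 × (-3900) = 12000 − 780 = 11220
p·12300 + (1−p)·1200 = 11220
11100p + 1200 = 11220
p = (11220 − 1200) / 11100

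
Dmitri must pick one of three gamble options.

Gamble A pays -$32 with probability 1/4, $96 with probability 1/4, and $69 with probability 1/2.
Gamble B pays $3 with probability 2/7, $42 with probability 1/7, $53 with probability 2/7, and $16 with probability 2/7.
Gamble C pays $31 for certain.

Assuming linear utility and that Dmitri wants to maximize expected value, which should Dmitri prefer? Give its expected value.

Gamble A = 1/4 × (-32) + 1/4 × 96 + 1/2 × 69 = -8 + 24 + 34.5 = 50.5
Gamble B = 2/7 × 3 + 1/7 × 42 + 2/7 × 53 + 2/7 × 16 = 0.8571 + 6 + 15.1429 + 4.5714 = 26.5714
Gamble C: 31 (certain)

Gamble A ($50.50)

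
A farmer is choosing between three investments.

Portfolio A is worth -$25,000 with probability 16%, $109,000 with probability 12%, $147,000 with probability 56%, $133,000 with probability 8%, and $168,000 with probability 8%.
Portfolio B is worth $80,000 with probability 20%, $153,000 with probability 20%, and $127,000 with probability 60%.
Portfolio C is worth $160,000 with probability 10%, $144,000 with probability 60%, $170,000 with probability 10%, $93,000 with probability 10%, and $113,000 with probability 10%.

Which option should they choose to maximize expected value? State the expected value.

Portfolio A = 0.16 × (-25000) + 0.12 × 109000 + 0.56 × 147000 + 0.08 × 133000 + 0.08 × 168000 = -4000 + 13080 + 82320 + 10640 + 13440 = 115480
Portfolio B = 0.2 × 80000 + 0.2 × 153000 + 0.6 × 127000 = 16000 + 30600 + 76200 = 122800
Portfolio C = 0.1 × 160000 + 0.6 × 144000 + 0.1 × 170000 + 0.1 × 93000 + 0.1 × 113000 = 16000 + 86400 + 17000 + 9300 + 11300 = 140000

Portfolio C ($140,000)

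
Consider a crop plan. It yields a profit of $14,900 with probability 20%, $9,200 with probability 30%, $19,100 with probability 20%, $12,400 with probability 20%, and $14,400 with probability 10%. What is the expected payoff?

EV = 0.2 × 14900 + 0.3 × 9200 + 0.2 × 19100 + 0.2 × 12400 + 0.1 × 14400 = 2980 + 2760 + 3820 + 2480 + 1440 = 13480

$13,480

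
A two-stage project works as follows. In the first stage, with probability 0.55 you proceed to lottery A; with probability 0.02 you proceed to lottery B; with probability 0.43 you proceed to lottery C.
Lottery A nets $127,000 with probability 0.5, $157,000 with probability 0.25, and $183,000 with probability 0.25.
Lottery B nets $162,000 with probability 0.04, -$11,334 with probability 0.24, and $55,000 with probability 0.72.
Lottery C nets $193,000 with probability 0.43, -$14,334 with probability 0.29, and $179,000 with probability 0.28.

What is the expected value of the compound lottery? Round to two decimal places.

EV(A) = 0.5 × 127000 + 0.25 × 157000 + 0.25 × 183000 = 63500 + 39250 + 45750 = 148500
EV(B) = 0.04 × 162000 + 0.24 × (-11334) + 0.72 × 55000 = 6480 − 2720.16 + 39600 = 43359.84
EV(C) = 0.43 × 193000 + 0.29 × (-14334) + 0.28 × 179000 = 82990 − 4156.86 + 50120 = 128953.14
Overall = 0.55 × 148500 + 0.02 × 43359.84 + 0.43 × 128953.14 = 81675 + 867.1968 + 55449.8502 = 137992.047

$137,992.05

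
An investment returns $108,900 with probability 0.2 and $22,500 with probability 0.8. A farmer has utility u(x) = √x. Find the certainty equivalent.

E[u] = 0.2·√108900 + 0.8·√22500 = 0.2·330 + 0.8·150 = 186
CE = (186)² = 34596

$34,596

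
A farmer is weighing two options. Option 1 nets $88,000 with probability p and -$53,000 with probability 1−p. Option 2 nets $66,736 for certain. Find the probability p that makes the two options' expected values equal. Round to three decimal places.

p·88000 + (1−p)·(-53000) = 66736
141000p − 53000 = 66736
p = (66736 + 53000) / 141000

p = 0.849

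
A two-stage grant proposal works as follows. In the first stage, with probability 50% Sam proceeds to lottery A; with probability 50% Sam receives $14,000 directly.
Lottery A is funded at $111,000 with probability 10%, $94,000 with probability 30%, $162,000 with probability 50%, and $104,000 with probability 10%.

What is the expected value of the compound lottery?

EV(A) = 0.1 × 111000 + 0.3 × 94000 + 0.5 × 162000 + 0.1 × 104000 = 11100 + 28200 + 81000 + 10400 = 130700
Branch B: 14000 (certain)
Overall = 0.5 × 130700 + 0.5 × 14000 = 65350 + 7000 = 72350

$72,350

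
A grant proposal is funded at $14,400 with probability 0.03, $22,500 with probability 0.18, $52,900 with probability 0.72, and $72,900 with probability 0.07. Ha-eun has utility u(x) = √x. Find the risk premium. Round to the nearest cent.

$1,404.99

E[u] = 0.03·√14400 + 0.18·√22500 + 0.72·√52900 + 0.07·√72900 = 0.03·120 + 0.18·150 + 0.72·230 + 0.07·270 = 215.1
CE = (215.1)² = 46268.01
Risk premium = EV − CE = 47673 − 46268.01 = 1404.99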